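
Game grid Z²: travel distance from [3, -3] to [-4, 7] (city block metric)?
17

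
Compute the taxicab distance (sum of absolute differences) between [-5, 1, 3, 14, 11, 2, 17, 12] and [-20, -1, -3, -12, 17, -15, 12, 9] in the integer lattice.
80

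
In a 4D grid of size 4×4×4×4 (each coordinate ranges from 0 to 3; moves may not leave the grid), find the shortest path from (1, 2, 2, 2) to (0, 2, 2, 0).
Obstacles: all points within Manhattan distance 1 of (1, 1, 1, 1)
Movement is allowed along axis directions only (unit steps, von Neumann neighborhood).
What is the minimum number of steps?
3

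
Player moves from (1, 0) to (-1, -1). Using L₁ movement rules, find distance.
3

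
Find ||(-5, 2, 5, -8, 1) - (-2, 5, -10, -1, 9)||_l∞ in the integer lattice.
15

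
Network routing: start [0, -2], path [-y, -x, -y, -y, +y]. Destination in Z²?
(-1, -4)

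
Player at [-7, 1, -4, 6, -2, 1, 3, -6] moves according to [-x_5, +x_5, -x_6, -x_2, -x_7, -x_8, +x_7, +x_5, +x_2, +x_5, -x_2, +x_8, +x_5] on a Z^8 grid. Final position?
(-7, 0, -4, 6, 1, 0, 3, -6)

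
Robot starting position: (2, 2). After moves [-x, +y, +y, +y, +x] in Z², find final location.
(2, 5)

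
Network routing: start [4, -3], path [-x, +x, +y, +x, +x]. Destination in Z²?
(6, -2)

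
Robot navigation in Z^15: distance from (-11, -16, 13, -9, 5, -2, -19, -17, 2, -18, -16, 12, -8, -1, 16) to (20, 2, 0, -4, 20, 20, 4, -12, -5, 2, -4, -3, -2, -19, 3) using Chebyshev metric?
31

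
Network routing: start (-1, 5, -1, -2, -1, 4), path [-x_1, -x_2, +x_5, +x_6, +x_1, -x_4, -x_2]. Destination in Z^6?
(-1, 3, -1, -3, 0, 5)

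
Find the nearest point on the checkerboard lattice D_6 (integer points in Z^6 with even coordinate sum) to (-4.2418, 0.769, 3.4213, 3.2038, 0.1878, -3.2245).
(-4, 1, 3, 3, 0, -3)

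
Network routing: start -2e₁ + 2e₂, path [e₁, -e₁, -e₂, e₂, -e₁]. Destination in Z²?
(-3, 2)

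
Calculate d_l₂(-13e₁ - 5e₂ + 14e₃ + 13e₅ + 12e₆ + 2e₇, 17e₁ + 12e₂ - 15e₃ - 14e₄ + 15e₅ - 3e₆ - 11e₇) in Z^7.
51.225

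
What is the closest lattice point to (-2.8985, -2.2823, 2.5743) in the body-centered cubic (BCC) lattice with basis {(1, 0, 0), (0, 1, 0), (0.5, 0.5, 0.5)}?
(-2.5, -2.5, 2.5)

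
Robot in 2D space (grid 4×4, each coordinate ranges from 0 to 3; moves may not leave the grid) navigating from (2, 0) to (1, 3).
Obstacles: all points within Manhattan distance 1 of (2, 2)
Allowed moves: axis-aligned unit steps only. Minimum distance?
6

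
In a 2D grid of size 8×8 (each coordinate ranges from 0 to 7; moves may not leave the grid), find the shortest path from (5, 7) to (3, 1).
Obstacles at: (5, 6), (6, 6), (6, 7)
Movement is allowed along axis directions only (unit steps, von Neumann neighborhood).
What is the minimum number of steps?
8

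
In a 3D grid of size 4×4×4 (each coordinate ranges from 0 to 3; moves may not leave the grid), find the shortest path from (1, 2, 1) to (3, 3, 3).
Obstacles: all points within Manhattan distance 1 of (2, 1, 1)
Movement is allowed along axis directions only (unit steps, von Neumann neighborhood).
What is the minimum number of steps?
5
(one shortest path: (1, 2, 1) → (1, 3, 1) → (2, 3, 1) → (3, 3, 1) → (3, 3, 2) → (3, 3, 3))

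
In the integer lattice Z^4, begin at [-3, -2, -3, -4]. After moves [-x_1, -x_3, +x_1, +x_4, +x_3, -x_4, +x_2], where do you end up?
(-3, -1, -3, -4)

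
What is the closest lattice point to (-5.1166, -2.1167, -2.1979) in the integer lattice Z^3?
(-5, -2, -2)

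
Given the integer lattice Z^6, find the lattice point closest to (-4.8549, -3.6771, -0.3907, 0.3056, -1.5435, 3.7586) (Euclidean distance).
(-5, -4, 0, 0, -2, 4)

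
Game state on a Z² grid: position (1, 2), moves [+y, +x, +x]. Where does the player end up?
(3, 3)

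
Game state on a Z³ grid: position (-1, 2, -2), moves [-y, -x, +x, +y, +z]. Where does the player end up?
(-1, 2, -1)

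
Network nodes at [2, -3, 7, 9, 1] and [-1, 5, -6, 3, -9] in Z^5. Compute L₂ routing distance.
19.4422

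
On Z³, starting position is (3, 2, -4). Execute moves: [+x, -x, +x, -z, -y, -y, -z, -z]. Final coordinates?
(4, 0, -7)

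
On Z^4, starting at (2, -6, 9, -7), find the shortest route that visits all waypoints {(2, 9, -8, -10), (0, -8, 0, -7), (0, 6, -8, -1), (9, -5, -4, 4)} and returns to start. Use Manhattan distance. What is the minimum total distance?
118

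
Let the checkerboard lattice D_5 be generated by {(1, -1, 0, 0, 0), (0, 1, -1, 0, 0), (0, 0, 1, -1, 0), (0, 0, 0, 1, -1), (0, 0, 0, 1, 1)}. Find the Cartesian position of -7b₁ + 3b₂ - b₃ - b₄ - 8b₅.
(-7, 10, -4, -8, -7)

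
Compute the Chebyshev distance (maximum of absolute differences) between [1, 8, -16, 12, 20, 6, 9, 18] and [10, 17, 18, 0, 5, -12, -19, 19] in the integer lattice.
34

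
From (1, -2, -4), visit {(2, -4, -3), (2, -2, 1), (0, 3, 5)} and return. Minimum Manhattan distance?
36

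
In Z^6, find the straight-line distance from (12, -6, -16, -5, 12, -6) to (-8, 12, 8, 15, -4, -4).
44.2719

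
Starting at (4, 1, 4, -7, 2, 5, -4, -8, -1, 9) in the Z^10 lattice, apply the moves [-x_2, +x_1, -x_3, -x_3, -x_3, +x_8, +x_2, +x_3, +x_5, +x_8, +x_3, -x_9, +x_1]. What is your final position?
(6, 1, 3, -7, 3, 5, -4, -6, -2, 9)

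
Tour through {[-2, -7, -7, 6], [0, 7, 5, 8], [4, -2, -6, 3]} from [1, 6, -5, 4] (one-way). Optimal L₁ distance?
58
(one optimal route: (1, 6, -5, 4) → (4, -2, -6, 3) → (-2, -7, -7, 6) → (0, 7, 5, 8))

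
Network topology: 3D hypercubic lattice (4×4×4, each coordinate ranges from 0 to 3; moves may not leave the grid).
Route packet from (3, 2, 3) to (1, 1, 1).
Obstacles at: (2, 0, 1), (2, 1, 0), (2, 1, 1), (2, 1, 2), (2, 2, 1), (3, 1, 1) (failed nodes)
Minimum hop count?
5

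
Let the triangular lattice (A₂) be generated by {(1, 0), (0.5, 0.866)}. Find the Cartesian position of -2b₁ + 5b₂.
(0.5, 4.33)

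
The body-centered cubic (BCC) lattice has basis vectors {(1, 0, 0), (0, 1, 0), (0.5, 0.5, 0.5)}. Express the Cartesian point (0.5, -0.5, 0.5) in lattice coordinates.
-b₂ + b₃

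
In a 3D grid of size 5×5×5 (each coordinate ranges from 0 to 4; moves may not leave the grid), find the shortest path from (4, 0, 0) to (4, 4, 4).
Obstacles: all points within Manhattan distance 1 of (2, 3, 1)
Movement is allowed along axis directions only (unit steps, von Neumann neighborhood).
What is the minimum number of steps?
8
(one shortest path: (4, 0, 0) → (4, 1, 0) → (4, 2, 0) → (4, 3, 0) → (4, 4, 0) → (4, 4, 1) → (4, 4, 2) → (4, 4, 3) → (4, 4, 4))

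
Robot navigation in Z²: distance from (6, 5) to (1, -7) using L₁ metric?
17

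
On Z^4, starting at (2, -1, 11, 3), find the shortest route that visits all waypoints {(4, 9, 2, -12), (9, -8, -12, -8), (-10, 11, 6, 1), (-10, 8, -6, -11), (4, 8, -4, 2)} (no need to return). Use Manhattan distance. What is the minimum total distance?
142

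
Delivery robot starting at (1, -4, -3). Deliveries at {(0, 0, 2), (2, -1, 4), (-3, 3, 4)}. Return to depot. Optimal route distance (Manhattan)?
38
(one optimal route: (1, -4, -3) → (0, 0, 2) → (-3, 3, 4) → (2, -1, 4) → (1, -4, -3))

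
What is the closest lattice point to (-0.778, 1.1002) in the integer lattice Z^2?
(-1, 1)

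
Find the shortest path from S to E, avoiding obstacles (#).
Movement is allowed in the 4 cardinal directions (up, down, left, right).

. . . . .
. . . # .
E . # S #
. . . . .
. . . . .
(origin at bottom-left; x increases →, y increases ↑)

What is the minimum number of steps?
5
(one shortest path: (3, 2) → (3, 1) → (2, 1) → (1, 1) → (0, 1) → (0, 2))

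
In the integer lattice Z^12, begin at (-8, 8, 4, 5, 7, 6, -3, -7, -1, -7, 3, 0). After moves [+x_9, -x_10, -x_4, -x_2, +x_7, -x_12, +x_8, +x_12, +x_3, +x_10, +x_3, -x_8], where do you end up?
(-8, 7, 6, 4, 7, 6, -2, -7, 0, -7, 3, 0)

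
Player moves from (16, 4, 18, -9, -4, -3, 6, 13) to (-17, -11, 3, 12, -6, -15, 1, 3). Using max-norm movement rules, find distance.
33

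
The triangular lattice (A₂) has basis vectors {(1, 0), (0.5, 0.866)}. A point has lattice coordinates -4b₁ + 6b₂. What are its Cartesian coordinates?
(-1, 5.196)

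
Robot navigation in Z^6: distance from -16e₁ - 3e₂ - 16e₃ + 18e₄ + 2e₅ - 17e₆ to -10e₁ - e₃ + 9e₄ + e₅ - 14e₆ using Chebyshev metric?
15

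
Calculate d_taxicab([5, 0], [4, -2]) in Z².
3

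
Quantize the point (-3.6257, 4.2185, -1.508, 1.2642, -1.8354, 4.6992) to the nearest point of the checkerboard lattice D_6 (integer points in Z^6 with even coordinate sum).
(-4, 4, -2, 1, -2, 5)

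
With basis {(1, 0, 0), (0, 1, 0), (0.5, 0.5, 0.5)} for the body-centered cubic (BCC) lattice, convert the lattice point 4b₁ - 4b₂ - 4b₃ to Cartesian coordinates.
(2, -6, -2)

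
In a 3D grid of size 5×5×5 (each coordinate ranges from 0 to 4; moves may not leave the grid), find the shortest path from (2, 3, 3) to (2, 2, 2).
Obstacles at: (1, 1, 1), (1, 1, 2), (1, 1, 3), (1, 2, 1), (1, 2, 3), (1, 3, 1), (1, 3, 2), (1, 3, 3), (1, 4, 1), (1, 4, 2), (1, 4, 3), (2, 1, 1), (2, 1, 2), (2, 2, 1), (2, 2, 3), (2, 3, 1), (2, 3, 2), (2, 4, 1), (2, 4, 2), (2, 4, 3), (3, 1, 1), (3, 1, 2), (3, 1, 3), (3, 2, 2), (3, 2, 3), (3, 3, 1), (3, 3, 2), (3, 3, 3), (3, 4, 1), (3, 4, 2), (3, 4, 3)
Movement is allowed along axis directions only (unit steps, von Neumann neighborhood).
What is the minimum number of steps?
8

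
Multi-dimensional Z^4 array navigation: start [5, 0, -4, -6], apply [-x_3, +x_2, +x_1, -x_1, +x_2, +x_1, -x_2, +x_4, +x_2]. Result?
(6, 2, -5, -5)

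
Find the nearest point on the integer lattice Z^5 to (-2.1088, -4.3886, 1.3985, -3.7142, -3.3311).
(-2, -4, 1, -4, -3)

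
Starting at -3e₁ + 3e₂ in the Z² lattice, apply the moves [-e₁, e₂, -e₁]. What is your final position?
(-5, 4)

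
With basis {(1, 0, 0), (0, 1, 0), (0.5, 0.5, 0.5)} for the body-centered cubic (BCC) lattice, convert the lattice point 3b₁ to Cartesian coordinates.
(3, 0, 0)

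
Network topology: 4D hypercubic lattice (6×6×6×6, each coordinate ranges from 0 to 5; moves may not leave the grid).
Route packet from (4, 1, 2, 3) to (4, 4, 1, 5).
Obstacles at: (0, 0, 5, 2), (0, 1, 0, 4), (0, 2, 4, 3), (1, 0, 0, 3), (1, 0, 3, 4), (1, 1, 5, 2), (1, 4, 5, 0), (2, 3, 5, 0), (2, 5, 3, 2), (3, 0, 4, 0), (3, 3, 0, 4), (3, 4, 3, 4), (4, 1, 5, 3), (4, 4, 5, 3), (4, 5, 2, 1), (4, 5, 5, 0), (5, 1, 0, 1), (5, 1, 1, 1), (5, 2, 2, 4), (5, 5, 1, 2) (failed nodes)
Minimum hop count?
6
(one shortest path: (4, 1, 2, 3) → (4, 2, 2, 3) → (4, 3, 2, 3) → (4, 4, 2, 3) → (4, 4, 1, 3) → (4, 4, 1, 4) → (4, 4, 1, 5))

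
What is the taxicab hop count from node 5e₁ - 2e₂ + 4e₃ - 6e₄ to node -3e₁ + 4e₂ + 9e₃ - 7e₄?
20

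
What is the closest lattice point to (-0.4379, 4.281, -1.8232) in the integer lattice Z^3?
(0, 4, -2)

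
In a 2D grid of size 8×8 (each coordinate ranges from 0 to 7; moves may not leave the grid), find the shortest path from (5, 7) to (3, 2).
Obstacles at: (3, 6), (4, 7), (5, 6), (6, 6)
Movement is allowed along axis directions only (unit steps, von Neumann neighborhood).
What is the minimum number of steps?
11
(one shortest path: (5, 7) → (6, 7) → (7, 7) → (7, 6) → (7, 5) → (6, 5) → (5, 5) → (4, 5) → (3, 5) → (3, 4) → (3, 3) → (3, 2))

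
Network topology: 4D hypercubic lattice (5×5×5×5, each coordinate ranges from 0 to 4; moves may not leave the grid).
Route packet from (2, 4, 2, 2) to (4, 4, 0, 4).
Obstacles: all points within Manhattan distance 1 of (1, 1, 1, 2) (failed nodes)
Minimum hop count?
6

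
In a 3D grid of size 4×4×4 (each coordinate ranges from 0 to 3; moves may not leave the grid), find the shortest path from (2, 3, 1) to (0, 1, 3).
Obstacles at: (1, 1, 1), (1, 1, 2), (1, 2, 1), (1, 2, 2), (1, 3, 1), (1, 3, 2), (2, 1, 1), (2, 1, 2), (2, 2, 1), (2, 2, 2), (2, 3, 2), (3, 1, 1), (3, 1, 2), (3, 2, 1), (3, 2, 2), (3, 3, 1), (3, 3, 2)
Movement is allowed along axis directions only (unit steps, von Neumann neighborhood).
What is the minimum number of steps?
8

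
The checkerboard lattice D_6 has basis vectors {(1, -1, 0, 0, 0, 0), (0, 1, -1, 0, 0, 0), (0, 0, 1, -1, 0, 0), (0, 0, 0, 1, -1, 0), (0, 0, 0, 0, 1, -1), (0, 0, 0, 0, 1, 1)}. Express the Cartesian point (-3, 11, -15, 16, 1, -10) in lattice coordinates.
-3b₁ + 8b₂ - 7b₃ + 9b₄ + 10b₅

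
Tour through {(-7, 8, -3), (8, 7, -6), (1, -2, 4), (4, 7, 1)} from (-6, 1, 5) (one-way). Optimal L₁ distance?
56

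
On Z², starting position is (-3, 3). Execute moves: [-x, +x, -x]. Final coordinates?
(-4, 3)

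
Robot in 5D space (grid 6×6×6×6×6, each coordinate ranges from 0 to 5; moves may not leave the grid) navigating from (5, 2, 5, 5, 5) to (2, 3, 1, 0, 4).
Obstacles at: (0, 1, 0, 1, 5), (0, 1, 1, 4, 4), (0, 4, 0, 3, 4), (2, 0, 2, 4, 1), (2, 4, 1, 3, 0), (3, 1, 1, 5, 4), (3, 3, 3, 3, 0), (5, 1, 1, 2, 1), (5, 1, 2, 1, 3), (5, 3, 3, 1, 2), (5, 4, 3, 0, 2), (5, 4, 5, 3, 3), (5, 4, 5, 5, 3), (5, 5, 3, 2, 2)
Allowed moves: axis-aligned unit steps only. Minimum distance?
14
(one shortest path: (5, 2, 5, 5, 5) → (4, 2, 5, 5, 5) → (3, 2, 5, 5, 5) → (2, 2, 5, 5, 5) → (2, 3, 5, 5, 5) → (2, 3, 4, 5, 5) → (2, 3, 3, 5, 5) → (2, 3, 2, 5, 5) → (2, 3, 1, 5, 5) → (2, 3, 1, 4, 5) → (2, 3, 1, 3, 5) → (2, 3, 1, 2, 5) → (2, 3, 1, 1, 5) → (2, 3, 1, 0, 5) → (2, 3, 1, 0, 4))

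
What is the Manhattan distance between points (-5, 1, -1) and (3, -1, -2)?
11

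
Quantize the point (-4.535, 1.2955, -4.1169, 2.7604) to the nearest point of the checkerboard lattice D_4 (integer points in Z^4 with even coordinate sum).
(-4, 1, -4, 3)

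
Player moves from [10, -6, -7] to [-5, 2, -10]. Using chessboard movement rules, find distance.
15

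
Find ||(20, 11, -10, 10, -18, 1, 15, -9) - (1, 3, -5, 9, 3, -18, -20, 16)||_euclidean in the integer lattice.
55.7046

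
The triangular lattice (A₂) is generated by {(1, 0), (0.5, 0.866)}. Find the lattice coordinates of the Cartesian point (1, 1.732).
2b₂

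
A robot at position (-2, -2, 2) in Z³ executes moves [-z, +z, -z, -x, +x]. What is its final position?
(-2, -2, 1)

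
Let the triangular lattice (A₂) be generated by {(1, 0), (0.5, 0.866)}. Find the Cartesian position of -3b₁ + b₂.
(-2.5, 0.866)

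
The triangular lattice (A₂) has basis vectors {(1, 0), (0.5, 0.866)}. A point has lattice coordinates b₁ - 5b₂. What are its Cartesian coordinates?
(-1.5, -4.33)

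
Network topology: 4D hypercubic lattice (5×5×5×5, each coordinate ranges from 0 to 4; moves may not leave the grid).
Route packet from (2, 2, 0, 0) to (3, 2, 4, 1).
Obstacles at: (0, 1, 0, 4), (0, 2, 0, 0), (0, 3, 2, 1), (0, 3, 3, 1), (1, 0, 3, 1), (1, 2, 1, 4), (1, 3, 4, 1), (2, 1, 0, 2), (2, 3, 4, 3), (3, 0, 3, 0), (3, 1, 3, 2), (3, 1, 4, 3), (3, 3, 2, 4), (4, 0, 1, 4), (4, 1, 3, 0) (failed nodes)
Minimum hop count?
6
(one shortest path: (2, 2, 0, 0) → (3, 2, 0, 0) → (3, 2, 1, 0) → (3, 2, 2, 0) → (3, 2, 3, 0) → (3, 2, 4, 0) → (3, 2, 4, 1))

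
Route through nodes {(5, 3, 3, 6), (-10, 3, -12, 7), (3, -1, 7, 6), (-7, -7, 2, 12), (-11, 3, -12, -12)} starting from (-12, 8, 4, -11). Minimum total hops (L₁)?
111
(one optimal route: (-12, 8, 4, -11) → (-11, 3, -12, -12) → (-10, 3, -12, 7) → (5, 3, 3, 6) → (3, -1, 7, 6) → (-7, -7, 2, 12))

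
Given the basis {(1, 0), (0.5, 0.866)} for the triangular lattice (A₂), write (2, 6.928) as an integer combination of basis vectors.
-2b₁ + 8b₂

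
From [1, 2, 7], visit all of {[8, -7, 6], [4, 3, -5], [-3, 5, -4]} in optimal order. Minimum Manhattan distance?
52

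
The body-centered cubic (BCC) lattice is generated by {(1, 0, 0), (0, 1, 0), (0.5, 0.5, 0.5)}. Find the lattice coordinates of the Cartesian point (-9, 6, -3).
-6b₁ + 9b₂ - 6b₃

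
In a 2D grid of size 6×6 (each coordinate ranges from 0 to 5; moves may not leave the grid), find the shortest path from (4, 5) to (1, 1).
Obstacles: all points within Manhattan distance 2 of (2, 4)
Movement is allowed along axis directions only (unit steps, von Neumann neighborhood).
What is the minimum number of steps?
9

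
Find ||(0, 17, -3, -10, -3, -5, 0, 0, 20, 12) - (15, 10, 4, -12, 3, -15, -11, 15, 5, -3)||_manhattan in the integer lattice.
103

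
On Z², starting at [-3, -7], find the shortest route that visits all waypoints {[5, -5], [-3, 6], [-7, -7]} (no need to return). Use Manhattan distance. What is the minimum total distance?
37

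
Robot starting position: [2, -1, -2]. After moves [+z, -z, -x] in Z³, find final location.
(1, -1, -2)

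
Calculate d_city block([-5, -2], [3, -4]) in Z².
10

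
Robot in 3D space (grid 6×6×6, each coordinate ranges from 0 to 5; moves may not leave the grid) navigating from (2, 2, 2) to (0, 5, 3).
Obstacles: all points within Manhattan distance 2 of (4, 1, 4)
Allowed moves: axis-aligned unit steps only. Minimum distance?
6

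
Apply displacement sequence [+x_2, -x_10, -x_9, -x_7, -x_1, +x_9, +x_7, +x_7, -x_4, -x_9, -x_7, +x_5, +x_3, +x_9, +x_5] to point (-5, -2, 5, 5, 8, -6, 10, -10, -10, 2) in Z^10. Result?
(-6, -1, 6, 4, 10, -6, 10, -10, -10, 1)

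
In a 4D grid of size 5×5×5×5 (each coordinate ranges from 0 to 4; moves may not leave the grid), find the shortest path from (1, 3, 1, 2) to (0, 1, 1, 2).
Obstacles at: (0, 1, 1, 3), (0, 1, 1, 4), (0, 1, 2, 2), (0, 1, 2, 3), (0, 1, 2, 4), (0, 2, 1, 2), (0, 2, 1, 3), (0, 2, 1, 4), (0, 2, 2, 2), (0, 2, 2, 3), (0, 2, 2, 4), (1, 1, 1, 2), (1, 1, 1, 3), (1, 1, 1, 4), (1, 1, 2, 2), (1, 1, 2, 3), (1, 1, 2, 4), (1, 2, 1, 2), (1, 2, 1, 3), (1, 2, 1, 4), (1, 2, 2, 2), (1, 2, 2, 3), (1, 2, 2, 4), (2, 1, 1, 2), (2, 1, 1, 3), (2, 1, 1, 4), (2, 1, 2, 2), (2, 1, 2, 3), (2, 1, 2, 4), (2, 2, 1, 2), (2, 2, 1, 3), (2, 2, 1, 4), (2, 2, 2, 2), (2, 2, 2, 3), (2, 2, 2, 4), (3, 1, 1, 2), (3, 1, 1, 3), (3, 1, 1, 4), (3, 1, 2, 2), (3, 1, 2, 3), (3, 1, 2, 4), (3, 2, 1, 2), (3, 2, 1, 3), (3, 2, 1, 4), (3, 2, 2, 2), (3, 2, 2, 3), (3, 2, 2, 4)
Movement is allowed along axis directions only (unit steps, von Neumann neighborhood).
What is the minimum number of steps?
5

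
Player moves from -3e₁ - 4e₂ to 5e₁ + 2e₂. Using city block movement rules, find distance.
14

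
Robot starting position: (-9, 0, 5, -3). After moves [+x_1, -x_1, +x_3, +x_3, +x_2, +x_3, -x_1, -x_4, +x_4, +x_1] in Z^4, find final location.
(-9, 1, 8, -3)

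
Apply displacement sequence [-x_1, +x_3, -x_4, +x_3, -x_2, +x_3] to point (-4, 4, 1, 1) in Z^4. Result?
(-5, 3, 4, 0)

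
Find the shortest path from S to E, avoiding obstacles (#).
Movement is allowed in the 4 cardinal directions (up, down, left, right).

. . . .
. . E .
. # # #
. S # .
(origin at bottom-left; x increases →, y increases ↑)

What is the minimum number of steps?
5
(one shortest path: (1, 0) → (0, 0) → (0, 1) → (0, 2) → (1, 2) → (2, 2))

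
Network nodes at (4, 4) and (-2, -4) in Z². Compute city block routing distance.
14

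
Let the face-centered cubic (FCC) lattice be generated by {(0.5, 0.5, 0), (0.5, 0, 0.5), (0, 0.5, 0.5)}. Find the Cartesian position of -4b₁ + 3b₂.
(-0.5, -2, 1.5)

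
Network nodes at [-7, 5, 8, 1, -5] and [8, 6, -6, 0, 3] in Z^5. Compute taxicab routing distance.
39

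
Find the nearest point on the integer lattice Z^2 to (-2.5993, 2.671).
(-3, 3)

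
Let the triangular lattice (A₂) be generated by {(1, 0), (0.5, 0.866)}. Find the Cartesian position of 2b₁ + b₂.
(2.5, 0.866)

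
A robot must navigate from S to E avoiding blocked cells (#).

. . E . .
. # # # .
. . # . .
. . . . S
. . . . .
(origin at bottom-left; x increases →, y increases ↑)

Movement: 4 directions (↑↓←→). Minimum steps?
5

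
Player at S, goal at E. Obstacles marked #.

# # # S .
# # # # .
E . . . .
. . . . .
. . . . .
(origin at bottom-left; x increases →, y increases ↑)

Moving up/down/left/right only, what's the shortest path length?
7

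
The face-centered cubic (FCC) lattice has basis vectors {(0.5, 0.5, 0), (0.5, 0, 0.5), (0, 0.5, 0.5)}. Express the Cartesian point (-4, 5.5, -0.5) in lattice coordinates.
2b₁ - 10b₂ + 9b₃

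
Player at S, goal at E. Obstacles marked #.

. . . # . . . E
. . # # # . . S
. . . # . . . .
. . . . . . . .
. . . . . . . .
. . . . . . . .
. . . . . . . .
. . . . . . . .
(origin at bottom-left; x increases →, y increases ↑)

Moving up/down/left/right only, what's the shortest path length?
1
(one shortest path: (7, 6) → (7, 7))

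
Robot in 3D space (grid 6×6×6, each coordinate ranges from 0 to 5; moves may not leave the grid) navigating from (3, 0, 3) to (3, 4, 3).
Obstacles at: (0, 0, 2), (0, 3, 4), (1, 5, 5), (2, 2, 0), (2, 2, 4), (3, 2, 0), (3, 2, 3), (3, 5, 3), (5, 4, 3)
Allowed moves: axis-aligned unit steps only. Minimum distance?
6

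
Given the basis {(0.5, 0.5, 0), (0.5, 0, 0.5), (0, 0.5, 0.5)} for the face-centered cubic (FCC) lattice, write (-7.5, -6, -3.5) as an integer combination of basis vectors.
-10b₁ - 5b₂ - 2b₃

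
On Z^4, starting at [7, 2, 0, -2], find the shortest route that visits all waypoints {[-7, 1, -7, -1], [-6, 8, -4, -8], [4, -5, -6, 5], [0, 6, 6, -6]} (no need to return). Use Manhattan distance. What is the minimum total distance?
83
(one optimal route: (7, 2, 0, -2) → (0, 6, 6, -6) → (-6, 8, -4, -8) → (-7, 1, -7, -1) → (4, -5, -6, 5))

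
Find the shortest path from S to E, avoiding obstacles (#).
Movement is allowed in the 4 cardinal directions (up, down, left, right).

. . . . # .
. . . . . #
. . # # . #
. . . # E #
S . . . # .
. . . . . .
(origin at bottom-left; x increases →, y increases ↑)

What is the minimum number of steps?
9
(one shortest path: (0, 1) → (1, 1) → (1, 2) → (1, 3) → (1, 4) → (2, 4) → (3, 4) → (4, 4) → (4, 3) → (4, 2))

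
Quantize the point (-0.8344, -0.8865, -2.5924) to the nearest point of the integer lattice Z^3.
(-1, -1, -3)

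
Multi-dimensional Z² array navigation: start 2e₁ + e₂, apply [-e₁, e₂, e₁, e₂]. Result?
(2, 3)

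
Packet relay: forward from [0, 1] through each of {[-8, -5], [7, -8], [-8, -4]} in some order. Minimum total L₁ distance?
32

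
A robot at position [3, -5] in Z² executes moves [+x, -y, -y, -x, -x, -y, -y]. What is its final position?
(2, -9)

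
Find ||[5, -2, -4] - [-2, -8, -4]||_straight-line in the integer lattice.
9.21954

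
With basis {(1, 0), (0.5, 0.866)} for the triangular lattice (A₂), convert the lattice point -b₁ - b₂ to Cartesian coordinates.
(-1.5, -0.866)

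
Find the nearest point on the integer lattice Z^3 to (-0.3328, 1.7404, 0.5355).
(0, 2, 1)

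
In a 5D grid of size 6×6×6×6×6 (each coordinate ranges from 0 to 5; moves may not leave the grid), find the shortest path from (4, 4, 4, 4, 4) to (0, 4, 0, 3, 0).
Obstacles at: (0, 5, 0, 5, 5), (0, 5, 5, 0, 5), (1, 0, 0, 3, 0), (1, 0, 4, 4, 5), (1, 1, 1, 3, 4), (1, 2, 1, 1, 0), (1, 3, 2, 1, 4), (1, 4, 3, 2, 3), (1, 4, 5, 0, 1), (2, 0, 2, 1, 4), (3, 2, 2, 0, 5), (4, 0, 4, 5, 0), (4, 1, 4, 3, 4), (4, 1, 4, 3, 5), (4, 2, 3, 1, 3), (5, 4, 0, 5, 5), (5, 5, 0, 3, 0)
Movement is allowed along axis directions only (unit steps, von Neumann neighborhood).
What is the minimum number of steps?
13
(one shortest path: (4, 4, 4, 4, 4) → (3, 4, 4, 4, 4) → (2, 4, 4, 4, 4) → (1, 4, 4, 4, 4) → (0, 4, 4, 4, 4) → (0, 4, 3, 4, 4) → (0, 4, 2, 4, 4) → (0, 4, 1, 4, 4) → (0, 4, 0, 4, 4) → (0, 4, 0, 3, 4) → (0, 4, 0, 3, 3) → (0, 4, 0, 3, 2) → (0, 4, 0, 3, 1) → (0, 4, 0, 3, 0))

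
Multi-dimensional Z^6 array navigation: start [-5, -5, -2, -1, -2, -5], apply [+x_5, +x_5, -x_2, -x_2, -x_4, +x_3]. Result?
(-5, -7, -1, -2, 0, -5)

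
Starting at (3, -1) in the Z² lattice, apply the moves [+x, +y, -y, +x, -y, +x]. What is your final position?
(6, -2)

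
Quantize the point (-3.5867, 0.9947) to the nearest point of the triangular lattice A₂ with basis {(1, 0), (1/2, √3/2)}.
(-3.5, 0.866)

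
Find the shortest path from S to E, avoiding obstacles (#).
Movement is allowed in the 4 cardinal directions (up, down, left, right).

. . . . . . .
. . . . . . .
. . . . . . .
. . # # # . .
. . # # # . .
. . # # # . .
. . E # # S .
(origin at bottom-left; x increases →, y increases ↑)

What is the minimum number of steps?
13
(one shortest path: (5, 0) → (5, 1) → (5, 2) → (5, 3) → (5, 4) → (4, 4) → (3, 4) → (2, 4) → (1, 4) → (1, 3) → (1, 2) → (1, 1) → (1, 0) → (2, 0))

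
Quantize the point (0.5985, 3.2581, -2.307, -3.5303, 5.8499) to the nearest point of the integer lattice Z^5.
(1, 3, -2, -4, 6)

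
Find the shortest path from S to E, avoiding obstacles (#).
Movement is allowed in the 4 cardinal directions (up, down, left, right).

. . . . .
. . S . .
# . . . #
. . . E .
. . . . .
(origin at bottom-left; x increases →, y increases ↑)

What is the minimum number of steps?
3
(one shortest path: (2, 3) → (3, 3) → (3, 2) → (3, 1))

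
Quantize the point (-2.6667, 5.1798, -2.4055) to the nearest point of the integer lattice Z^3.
(-3, 5, -2)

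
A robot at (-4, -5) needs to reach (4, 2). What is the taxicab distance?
15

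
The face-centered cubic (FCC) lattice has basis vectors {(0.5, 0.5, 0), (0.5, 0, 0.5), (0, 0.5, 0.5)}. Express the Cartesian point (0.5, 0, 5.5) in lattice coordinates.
-5b₁ + 6b₂ + 5b₃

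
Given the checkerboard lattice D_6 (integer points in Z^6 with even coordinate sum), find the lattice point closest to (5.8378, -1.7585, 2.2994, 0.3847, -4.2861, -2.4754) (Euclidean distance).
(6, -2, 2, 0, -4, -2)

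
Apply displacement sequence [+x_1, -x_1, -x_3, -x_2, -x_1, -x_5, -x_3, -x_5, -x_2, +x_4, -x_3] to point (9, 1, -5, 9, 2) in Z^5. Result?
(8, -1, -8, 10, 0)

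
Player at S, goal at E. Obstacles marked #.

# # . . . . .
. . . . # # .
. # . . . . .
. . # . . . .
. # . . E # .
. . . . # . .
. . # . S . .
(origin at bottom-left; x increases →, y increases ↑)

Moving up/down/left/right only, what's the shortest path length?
4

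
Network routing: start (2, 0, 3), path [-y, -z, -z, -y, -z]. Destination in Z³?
(2, -2, 0)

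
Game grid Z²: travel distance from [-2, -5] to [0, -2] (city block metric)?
5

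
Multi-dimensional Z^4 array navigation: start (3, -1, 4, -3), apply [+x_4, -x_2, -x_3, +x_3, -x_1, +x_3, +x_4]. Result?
(2, -2, 5, -1)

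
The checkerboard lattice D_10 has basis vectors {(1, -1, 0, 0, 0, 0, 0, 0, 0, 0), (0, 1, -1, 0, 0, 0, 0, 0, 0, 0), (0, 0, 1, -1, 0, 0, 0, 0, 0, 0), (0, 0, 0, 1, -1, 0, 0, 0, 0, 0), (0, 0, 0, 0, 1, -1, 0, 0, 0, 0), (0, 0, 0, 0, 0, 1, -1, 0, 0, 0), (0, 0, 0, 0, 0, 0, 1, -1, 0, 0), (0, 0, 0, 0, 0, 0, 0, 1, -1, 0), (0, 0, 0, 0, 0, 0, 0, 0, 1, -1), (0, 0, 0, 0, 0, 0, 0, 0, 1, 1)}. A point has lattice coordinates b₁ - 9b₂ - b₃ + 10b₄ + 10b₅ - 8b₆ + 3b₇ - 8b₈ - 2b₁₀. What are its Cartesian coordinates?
(1, -10, 8, 11, 0, -18, 11, -11, 6, -2)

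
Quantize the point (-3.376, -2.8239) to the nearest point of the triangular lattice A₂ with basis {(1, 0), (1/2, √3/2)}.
(-3.5, -2.598)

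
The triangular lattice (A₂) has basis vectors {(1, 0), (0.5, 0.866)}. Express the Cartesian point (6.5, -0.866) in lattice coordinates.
7b₁ - b₂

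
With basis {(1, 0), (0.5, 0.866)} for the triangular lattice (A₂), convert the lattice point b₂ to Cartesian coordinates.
(0.5, 0.866)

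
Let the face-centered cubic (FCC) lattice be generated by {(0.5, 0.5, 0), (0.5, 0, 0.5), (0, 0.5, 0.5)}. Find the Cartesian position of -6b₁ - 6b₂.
(-6, -3, -3)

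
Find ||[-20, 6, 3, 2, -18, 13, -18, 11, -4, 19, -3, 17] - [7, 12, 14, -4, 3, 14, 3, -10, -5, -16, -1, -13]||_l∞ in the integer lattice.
35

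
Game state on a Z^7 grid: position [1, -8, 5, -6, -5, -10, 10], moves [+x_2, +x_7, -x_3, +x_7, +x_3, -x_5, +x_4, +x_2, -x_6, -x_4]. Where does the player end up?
(1, -6, 5, -6, -6, -11, 12)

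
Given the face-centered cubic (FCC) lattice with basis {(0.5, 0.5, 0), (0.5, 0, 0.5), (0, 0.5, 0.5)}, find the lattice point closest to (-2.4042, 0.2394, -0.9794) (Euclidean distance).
(-2.5, 0.5, -1)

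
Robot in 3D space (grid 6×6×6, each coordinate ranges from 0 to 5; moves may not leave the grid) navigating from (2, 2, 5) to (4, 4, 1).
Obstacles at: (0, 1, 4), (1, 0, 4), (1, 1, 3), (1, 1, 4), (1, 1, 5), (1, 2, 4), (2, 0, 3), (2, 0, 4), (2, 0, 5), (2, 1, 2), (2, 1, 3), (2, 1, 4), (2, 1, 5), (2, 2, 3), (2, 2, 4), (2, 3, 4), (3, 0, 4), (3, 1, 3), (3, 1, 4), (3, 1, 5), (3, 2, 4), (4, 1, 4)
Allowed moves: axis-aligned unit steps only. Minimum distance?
8
(one shortest path: (2, 2, 5) → (3, 2, 5) → (4, 2, 5) → (4, 3, 5) → (4, 4, 5) → (4, 4, 4) → (4, 4, 3) → (4, 4, 2) → (4, 4, 1))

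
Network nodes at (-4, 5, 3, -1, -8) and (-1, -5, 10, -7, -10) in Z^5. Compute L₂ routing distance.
14.0712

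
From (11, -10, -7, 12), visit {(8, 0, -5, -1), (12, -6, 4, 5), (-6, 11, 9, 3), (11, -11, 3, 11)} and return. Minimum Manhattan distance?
138
(one optimal route: (11, -10, -7, 12) → (8, 0, -5, -1) → (-6, 11, 9, 3) → (12, -6, 4, 5) → (11, -11, 3, 11) → (11, -10, -7, 12))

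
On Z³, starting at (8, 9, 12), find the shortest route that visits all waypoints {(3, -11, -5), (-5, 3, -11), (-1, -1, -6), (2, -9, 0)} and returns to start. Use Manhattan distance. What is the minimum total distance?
114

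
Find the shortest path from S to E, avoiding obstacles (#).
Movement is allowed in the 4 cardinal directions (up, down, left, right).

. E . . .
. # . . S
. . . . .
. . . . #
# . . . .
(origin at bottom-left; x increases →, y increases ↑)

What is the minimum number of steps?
4
(one shortest path: (4, 3) → (3, 3) → (2, 3) → (2, 4) → (1, 4))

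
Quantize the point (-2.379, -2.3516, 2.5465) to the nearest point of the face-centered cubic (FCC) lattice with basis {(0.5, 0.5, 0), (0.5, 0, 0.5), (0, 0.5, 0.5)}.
(-2.5, -2, 2.5)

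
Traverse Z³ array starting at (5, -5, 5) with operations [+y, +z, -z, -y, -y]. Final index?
(5, -6, 5)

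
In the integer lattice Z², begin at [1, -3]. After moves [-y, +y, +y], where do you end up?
(1, -2)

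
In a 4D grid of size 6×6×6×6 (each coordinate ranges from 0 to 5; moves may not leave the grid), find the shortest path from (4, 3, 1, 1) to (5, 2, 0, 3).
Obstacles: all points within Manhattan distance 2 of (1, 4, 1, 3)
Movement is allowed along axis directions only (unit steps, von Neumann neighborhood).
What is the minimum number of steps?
5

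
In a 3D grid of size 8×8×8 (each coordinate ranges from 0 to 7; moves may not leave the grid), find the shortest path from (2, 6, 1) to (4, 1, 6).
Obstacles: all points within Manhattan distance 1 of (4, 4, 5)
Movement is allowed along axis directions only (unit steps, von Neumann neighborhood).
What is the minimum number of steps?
12
(one shortest path: (2, 6, 1) → (3, 6, 1) → (4, 6, 1) → (4, 5, 1) → (4, 4, 1) → (4, 3, 1) → (4, 2, 1) → (4, 1, 1) → (4, 1, 2) → (4, 1, 3) → (4, 1, 4) → (4, 1, 5) → (4, 1, 6))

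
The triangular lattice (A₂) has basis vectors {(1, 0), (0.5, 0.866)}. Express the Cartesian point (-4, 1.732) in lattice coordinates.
-5b₁ + 2b₂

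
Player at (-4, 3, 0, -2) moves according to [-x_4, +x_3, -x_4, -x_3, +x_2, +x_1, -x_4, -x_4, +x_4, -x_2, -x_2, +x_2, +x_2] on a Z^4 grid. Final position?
(-3, 4, 0, -5)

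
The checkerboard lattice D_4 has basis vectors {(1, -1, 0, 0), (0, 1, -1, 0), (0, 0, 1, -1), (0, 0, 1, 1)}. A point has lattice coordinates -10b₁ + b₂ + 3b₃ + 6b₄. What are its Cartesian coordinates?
(-10, 11, 8, 3)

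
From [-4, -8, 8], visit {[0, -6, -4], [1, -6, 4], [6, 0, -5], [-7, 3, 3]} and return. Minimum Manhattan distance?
76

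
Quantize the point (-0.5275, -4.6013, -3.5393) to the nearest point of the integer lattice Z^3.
(-1, -5, -4)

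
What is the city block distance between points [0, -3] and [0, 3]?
6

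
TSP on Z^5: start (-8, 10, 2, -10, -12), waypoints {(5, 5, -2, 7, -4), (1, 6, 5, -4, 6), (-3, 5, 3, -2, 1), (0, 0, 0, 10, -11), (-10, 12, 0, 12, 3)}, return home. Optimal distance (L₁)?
182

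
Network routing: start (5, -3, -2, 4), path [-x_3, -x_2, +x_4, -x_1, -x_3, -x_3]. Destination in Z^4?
(4, -4, -5, 5)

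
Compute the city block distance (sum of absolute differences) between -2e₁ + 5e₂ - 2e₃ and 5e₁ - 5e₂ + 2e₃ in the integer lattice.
21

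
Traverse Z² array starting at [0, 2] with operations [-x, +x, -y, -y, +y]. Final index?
(0, 1)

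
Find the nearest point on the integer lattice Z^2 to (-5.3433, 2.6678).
(-5, 3)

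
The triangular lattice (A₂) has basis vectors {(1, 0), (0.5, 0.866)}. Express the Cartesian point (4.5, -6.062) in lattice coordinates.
8b₁ - 7b₂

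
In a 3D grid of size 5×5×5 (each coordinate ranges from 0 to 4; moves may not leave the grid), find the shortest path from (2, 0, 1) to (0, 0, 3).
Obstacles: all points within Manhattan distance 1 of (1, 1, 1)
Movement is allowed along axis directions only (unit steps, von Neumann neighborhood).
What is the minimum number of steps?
4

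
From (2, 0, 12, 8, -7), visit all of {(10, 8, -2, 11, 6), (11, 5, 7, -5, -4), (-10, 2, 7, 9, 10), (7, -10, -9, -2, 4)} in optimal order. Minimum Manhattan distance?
163
(one optimal route: (2, 0, 12, 8, -7) → (-10, 2, 7, 9, 10) → (10, 8, -2, 11, 6) → (11, 5, 7, -5, -4) → (7, -10, -9, -2, 4))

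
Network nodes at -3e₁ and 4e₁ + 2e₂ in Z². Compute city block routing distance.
9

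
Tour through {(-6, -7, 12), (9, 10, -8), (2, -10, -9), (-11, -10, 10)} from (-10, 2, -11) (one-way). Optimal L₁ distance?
100
(one optimal route: (-10, 2, -11) → (9, 10, -8) → (2, -10, -9) → (-6, -7, 12) → (-11, -10, 10))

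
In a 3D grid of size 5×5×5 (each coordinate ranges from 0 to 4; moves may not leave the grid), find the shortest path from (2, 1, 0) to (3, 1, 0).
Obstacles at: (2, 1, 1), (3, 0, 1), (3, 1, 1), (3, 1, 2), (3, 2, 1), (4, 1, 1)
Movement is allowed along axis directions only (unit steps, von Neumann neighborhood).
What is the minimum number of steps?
1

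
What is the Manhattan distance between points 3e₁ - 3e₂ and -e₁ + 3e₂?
10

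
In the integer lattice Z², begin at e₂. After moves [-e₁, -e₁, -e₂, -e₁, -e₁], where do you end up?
(-4, 0)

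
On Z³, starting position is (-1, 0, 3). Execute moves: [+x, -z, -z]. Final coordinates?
(0, 0, 1)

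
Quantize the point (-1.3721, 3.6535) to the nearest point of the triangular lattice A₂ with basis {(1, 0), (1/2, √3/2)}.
(-1, 3.464)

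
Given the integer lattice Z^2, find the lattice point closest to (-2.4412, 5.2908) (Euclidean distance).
(-2, 5)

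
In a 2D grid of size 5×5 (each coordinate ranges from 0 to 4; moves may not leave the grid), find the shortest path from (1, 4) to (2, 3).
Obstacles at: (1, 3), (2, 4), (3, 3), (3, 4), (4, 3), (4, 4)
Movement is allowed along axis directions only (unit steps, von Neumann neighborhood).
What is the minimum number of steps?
6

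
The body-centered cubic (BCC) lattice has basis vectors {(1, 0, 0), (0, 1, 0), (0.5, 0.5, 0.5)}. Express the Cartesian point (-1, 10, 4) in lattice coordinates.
-5b₁ + 6b₂ + 8b₃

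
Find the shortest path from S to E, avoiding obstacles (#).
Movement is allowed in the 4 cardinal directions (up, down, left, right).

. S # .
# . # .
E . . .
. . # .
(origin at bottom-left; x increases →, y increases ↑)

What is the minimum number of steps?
3
(one shortest path: (1, 3) → (1, 2) → (1, 1) → (0, 1))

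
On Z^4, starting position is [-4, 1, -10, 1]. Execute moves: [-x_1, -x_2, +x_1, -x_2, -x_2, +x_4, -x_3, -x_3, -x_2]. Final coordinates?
(-4, -3, -12, 2)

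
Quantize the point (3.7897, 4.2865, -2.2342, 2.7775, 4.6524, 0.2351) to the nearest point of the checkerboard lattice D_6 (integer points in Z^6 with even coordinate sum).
(4, 4, -2, 3, 5, 0)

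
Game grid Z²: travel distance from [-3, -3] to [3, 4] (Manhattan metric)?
13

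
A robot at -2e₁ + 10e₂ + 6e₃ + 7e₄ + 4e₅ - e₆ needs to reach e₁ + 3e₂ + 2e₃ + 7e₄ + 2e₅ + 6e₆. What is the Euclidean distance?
11.2694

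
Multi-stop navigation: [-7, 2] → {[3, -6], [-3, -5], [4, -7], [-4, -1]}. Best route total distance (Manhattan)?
20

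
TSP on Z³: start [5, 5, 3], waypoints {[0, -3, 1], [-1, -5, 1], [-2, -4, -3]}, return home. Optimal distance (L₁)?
46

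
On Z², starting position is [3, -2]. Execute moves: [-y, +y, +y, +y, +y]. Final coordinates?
(3, 1)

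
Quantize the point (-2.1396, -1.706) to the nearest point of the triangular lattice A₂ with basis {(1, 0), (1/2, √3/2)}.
(-2, -1.732)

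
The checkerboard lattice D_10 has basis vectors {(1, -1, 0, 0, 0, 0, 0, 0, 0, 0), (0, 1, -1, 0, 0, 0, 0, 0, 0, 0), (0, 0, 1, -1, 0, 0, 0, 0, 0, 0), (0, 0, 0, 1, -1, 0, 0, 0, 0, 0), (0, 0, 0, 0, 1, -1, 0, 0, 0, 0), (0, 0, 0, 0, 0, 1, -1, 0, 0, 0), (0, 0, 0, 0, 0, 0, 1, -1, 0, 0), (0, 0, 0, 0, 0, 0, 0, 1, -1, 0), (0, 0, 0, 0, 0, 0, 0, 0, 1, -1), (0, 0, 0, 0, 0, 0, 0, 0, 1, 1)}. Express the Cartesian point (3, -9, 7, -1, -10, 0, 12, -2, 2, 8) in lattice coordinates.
3b₁ - 6b₂ + b₃ - 10b₅ - 10b₆ + 2b₇ - 3b₉ + 5b₁₀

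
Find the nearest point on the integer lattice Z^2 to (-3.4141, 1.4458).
(-3, 1)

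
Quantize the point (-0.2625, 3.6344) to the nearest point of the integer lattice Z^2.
(0, 4)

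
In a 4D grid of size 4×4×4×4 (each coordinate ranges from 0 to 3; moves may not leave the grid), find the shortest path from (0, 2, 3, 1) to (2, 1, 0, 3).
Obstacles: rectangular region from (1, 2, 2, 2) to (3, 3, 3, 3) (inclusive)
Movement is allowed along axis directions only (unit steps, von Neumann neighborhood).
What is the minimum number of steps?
8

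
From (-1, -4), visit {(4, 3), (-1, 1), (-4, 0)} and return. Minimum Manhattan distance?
30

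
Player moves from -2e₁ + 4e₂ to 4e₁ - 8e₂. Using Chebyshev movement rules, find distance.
12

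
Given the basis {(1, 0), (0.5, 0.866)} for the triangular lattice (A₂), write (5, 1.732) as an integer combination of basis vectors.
4b₁ + 2b₂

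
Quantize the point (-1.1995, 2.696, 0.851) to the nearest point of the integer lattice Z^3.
(-1, 3, 1)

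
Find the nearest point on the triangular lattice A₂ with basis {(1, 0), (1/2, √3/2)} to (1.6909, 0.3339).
(2, 0)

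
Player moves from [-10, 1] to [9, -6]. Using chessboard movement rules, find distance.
19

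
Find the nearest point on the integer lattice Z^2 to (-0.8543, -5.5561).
(-1, -6)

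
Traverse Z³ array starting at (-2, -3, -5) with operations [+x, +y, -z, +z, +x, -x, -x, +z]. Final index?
(-2, -2, -4)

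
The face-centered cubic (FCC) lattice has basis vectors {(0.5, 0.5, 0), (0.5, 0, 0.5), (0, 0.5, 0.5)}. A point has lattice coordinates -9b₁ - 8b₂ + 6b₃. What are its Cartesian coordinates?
(-8.5, -1.5, -1)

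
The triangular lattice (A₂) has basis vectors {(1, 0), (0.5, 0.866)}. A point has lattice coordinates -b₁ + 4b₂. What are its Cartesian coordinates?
(1, 3.464)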